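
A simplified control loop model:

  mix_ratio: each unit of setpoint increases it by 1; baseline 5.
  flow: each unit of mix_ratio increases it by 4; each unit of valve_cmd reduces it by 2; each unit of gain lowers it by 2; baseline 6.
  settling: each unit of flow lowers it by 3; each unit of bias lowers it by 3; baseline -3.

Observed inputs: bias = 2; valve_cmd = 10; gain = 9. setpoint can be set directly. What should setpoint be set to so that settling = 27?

setpoint = 0

Substituting into the flow equation gives flow = 4*setpoint - 12.
This gives settling = -12*setpoint + 27.
Solve -12*setpoint + 27 = 27: setpoint = (27 - 27) / -12 = 0.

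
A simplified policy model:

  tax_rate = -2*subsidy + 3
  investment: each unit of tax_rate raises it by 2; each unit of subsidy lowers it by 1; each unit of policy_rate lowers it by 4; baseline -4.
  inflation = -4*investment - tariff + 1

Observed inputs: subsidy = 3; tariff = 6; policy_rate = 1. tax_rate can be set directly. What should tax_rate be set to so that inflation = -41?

tax_rate = 10

Intervening on tax_rate fixes its value directly, overriding its dependence on subsidy.
Substituting into the investment equation gives investment = 2*tax_rate - 11.
This gives inflation = -8*tax_rate + 39.
Solve -8*tax_rate + 39 = -41: tax_rate = (-41 - 39) / -8 = 10.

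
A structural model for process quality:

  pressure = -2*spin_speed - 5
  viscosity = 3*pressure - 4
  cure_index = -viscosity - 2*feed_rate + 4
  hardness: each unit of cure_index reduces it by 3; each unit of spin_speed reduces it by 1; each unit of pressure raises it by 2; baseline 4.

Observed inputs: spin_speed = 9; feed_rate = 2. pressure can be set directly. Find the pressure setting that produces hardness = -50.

Intervening on pressure fixes its value directly, overriding its dependence on spin_speed.
Substituting into the cure_index equation gives cure_index = -3*pressure + 4.
Substituting into the hardness equation gives hardness = 11*pressure - 17.
Solve 11*pressure - 17 = -50: pressure = (-50 + 17) / 11 = -3.

pressure = -3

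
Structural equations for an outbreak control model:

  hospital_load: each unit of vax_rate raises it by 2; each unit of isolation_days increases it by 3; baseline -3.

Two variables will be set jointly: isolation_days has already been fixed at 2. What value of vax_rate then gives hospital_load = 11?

With isolation_days held at 2:
Substituting into the hospital_load equation gives hospital_load = 2*vax_rate + 3.
Solve 2*vax_rate + 3 = 11: vax_rate = (11 - 3) / 2 = 4.

vax_rate = 4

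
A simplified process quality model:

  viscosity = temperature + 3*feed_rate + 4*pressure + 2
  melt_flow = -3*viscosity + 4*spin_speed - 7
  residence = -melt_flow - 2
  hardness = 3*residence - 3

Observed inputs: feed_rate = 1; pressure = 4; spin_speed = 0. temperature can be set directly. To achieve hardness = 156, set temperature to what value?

Substituting into the viscosity equation gives viscosity = temperature + 21.
Substituting into the melt_flow equation gives melt_flow = -3*temperature - 70.
Substituting into the residence equation gives residence = 3*temperature + 68.
So hardness = 9*temperature + 201.
Solve 9*temperature + 201 = 156: temperature = (156 - 201) / 9 = -5.

temperature = -5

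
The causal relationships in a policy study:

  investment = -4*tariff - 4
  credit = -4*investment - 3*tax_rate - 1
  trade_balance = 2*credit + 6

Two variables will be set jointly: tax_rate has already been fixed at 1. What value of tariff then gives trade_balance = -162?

With tax_rate held at 1:
Substituting into the credit equation gives credit = 16*tariff + 12.
trade_balance becomes 32*tariff + 30.
Solve 32*tariff + 30 = -162: tariff = (-162 - 30) / 32 = -6.

tariff = -6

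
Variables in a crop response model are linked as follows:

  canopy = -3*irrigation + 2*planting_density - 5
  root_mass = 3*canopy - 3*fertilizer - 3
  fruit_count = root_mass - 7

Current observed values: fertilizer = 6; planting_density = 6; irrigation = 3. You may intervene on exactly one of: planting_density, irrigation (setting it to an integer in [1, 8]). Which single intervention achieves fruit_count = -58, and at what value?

Intervening on planting_density: with other inputs at their observed values, fruit_count = 6*planting_density - 70. Solving for -58 gives planting_density = 2, within [1, 8].
Intervening on irrigation: fruit_count = -9*irrigation - 7. Reaching -58 requires irrigation = 17/3, not an integer.

set planting_density = 2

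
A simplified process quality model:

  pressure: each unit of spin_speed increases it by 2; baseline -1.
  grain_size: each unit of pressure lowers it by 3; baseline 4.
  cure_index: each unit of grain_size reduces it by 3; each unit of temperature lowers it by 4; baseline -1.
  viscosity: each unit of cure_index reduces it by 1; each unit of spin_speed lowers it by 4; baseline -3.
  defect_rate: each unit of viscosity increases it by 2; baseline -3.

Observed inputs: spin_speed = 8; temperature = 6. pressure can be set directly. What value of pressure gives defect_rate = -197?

Intervening on pressure fixes its value directly, overriding its dependence on spin_speed.
Substituting into the cure_index equation gives cure_index = 9*pressure - 37.
Substituting into the viscosity equation gives viscosity = -9*pressure + 2.
Substituting into the defect_rate equation gives defect_rate = -18*pressure + 1.
Solve -18*pressure + 1 = -197: pressure = (-197 - 1) / -18 = 11.

pressure = 11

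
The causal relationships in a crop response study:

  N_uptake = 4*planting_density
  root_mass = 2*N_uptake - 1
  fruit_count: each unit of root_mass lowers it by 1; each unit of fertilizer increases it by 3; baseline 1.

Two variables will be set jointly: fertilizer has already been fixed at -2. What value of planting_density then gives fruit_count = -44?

With fertilizer held at -2:
Substituting into the root_mass equation gives root_mass = 8*planting_density - 1.
Substituting into the fruit_count equation gives fruit_count = -8*planting_density - 4.
Solve -8*planting_density - 4 = -44: planting_density = (-44 + 4) / -8 = 5.

planting_density = 5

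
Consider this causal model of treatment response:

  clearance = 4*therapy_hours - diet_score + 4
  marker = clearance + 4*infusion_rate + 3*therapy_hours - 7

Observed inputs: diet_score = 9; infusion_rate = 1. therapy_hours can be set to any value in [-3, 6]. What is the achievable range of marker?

Substituting into the clearance equation gives clearance = 4*therapy_hours - 5.
This gives marker = 7*therapy_hours - 8.
Linear in therapy_hours, so extremes are at the endpoints: therapy_hours = -3 gives marker = -29; therapy_hours = 6 gives marker = 34.

-29 to 34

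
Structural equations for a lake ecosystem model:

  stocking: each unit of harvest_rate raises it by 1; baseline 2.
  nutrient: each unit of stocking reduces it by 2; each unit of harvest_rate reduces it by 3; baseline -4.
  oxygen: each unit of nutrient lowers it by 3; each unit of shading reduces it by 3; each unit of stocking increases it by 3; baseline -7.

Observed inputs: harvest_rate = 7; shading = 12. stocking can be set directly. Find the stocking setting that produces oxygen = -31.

stocking = -7

Intervening on stocking fixes its value directly, overriding its dependence on harvest_rate.
Substituting into the nutrient equation gives nutrient = -2*stocking - 25.
Substituting into the oxygen equation gives oxygen = 9*stocking + 32.
Solve 9*stocking + 32 = -31: stocking = (-31 - 32) / 9 = -7.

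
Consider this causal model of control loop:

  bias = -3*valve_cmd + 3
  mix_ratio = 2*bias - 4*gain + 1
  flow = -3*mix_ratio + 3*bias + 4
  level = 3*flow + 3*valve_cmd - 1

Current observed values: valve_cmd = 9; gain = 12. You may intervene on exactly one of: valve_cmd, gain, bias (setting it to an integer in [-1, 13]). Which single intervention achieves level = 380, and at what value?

Intervening on valve_cmd: level = 30*valve_cmd + 407. Reaching 380 requires valve_cmd = -9/10, not an integer.
Intervening on gain: level = 36*gain + 245. Reaching 380 requires gain = 15/4, not an integer.
Intervening on bias: with other inputs at their observed values, level = -9*bias + 461. Solving for 380 gives bias = 9, within [-1, 13].

set bias = 9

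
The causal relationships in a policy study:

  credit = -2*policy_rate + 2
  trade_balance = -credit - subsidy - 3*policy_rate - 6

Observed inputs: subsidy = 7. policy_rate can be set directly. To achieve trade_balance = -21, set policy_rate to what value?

policy_rate = 6

Substituting into the trade_balance equation gives trade_balance = -policy_rate - 15.
Solve -policy_rate - 15 = -21: policy_rate = (-21 + 15) / -1 = 6.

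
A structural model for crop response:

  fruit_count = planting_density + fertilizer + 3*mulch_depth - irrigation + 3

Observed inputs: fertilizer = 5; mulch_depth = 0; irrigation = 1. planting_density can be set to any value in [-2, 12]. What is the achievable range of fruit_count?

Substituting into the fruit_count equation gives fruit_count = planting_density + 7.
Linear in planting_density, so extremes are at the endpoints: planting_density = -2 gives fruit_count = 5; planting_density = 12 gives fruit_count = 19.

5 to 19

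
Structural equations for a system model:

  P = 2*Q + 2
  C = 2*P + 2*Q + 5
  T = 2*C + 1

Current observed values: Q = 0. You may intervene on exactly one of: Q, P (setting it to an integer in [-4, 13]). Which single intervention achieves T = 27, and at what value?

set P = 4

Intervening on Q: T = 12*Q + 19. Reaching 27 requires Q = 2/3, not an integer.
Intervening on P: with other inputs at their observed values, T = 4*P + 11. Solving for 27 gives P = 4, within [-4, 13].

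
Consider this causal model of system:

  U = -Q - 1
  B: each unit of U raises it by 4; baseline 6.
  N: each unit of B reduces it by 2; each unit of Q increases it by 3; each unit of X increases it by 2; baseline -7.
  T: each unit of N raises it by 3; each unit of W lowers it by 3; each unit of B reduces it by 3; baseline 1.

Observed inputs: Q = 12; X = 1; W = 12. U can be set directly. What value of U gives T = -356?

U = 10

Intervening on U fixes its value directly, overriding its dependence on Q.
Substituting into the N equation gives N = -8*U + 19.
Substituting into the T equation gives T = -36*U + 4.
Solve -36*U + 4 = -356: U = (-356 - 4) / -36 = 10.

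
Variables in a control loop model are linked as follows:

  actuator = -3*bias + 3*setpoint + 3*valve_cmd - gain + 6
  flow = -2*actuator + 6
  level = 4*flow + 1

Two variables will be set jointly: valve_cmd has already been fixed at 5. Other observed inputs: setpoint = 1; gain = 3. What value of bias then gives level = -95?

bias = 2

With valve_cmd held at 5:
Substituting into the actuator equation gives actuator = -3*bias + 21.
So flow = 6*bias - 36.
Substituting into the level equation gives level = 24*bias - 143.
Solve 24*bias - 143 = -95: bias = (-95 + 143) / 24 = 2.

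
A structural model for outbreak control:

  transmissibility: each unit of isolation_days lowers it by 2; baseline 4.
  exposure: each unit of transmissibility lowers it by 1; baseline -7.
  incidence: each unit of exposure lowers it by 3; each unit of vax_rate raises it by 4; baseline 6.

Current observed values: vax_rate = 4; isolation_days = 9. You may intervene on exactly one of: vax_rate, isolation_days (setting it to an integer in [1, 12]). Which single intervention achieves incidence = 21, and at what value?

set vax_rate = 9

Intervening on vax_rate: with other inputs at their observed values, incidence = 4*vax_rate - 15. Solving for 21 gives vax_rate = 9, within [1, 12].
Intervening on isolation_days: incidence = -6*isolation_days + 55. Reaching 21 requires isolation_days = 17/3, not an integer.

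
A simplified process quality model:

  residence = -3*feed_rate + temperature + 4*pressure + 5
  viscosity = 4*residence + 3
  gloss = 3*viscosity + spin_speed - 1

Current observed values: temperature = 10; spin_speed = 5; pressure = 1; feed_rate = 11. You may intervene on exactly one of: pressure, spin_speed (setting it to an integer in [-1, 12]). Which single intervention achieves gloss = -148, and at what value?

set spin_speed = 12

Intervening on pressure: gloss = 48*pressure - 203. Reaching -148 requires pressure = 55/48, not an integer.
Intervening on spin_speed: with other inputs at their observed values, gloss = spin_speed - 160. Solving for -148 gives spin_speed = 12, within [-1, 12].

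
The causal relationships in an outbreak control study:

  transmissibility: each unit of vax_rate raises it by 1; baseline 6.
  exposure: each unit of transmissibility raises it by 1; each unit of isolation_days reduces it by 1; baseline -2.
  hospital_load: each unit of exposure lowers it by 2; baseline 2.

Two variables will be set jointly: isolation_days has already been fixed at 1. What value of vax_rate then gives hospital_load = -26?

vax_rate = 11

With isolation_days held at 1:
Substituting into the exposure equation gives exposure = vax_rate + 3.
hospital_load becomes -2*vax_rate - 4.
Solve -2*vax_rate - 4 = -26: vax_rate = (-26 + 4) / -2 = 11.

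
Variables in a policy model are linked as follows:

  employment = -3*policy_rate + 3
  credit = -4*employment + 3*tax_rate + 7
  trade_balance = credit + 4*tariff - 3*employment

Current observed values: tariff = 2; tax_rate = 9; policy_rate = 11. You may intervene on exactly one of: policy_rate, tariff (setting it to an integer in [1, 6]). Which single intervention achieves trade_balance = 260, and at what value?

Intervening on policy_rate: trade_balance = 21*policy_rate + 21. Reaching 260 requires policy_rate = 239/21, not an integer.
Intervening on tariff: with other inputs at their observed values, trade_balance = 4*tariff + 244. Solving for 260 gives tariff = 4, within [1, 6].

set tariff = 4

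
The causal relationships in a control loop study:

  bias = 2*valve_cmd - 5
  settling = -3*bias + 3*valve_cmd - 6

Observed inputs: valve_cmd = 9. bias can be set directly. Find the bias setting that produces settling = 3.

Intervening on bias fixes its value directly, overriding its dependence on valve_cmd.
Substituting into the settling equation gives settling = -3*bias + 21.
Solve -3*bias + 21 = 3: bias = (3 - 21) / -3 = 6.

bias = 6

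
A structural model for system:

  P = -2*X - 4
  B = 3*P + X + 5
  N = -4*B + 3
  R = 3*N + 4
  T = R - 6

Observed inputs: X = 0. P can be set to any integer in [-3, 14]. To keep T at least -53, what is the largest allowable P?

Intervening on P fixes its value directly, overriding its dependence on X.
Substituting into the B equation gives B = 3*P + 5.
Substituting into the N equation gives N = -12*P - 17.
Substituting into the R equation gives R = -36*P - 47.
Substituting into the T equation gives T = -36*P - 53.
Require -36*P - 53 ≥ -53, so P ≤ 0.
The largest integer in [-3, 14] satisfying this is 0.

P = 0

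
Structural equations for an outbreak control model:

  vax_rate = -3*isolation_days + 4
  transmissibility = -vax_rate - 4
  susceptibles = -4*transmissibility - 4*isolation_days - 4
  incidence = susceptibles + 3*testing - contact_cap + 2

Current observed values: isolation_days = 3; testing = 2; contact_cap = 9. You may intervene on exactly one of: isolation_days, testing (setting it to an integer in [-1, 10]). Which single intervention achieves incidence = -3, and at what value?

set testing = 8

Intervening on isolation_days: incidence = -16*isolation_days + 27. Reaching -3 requires isolation_days = 15/8, not an integer.
Intervening on testing: with other inputs at their observed values, incidence = 3*testing - 27. Solving for -3 gives testing = 8, within [-1, 10].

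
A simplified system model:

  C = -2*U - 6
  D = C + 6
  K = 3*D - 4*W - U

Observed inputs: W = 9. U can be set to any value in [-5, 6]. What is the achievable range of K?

Substituting into the D equation gives D = -2*U.
So K = -7*U - 36.
Linear in U, so extremes are at the endpoints: U = -5 gives K = -1; U = 6 gives K = -78.

-78 to -1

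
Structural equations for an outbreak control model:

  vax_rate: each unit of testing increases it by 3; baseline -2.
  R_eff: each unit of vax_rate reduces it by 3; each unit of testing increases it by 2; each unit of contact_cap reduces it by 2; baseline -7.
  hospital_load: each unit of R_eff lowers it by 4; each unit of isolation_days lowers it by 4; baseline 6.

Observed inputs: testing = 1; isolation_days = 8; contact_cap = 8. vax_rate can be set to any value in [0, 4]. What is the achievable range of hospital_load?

Intervening on vax_rate fixes its value directly, overriding its dependence on testing.
Substituting into the R_eff equation gives R_eff = -3*vax_rate - 21.
This gives hospital_load = 12*vax_rate + 58.
Linear in vax_rate, so extremes are at the endpoints: vax_rate = 0 gives hospital_load = 58; vax_rate = 4 gives hospital_load = 106.

58 to 106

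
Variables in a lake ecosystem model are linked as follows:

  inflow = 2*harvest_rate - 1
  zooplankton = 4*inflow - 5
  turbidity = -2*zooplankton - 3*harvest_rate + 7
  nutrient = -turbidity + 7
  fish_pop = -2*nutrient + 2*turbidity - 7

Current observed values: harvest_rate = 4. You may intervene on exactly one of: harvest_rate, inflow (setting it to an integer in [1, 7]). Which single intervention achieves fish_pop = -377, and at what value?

Intervening on harvest_rate: with other inputs at their observed values, fish_pop = -76*harvest_rate + 79. Solving for -377 gives harvest_rate = 6, within [1, 7].
Intervening on inflow: fish_pop = -32*inflow - 1. Reaching -377 requires inflow = 47/4, not an integer.

set harvest_rate = 6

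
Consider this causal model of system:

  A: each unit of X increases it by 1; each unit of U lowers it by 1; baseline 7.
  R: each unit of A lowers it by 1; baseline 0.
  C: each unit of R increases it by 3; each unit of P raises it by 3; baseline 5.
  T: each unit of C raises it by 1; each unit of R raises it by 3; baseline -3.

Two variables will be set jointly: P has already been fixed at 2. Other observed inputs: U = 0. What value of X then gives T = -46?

X = 2

With P held at 2:
Substituting into the A equation gives A = X + 7.
R becomes -X - 7.
So C = -3*X - 10.
T becomes -6*X - 34.
Solve -6*X - 34 = -46: X = (-46 + 34) / -6 = 2.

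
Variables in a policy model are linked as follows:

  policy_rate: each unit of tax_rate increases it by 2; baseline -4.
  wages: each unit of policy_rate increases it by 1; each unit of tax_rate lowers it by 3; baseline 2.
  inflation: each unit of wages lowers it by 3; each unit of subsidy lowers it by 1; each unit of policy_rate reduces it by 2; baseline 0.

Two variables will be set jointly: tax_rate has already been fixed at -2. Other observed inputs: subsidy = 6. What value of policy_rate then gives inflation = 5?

policy_rate = -7

With tax_rate held at -2:
Intervening on policy_rate fixes its value directly, overriding its dependence on tax_rate.
Substituting into the wages equation gives wages = policy_rate + 8.
So inflation = -5*policy_rate - 30.
Solve -5*policy_rate - 30 = 5: policy_rate = (5 + 30) / -5 = -7.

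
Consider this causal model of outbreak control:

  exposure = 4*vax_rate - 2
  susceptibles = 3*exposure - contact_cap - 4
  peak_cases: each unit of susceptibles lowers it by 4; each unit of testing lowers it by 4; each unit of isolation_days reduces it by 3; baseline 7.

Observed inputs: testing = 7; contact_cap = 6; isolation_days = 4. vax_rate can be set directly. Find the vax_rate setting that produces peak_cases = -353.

Substituting into the susceptibles equation gives susceptibles = 12*vax_rate - 16.
So peak_cases = -48*vax_rate + 31.
Solve -48*vax_rate + 31 = -353: vax_rate = (-353 - 31) / -48 = 8.

vax_rate = 8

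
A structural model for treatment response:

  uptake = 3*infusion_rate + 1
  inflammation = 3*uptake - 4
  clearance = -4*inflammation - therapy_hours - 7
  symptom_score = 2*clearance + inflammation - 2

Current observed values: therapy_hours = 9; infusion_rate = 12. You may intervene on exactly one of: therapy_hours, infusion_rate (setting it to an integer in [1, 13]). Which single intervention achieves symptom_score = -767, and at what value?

Intervening on therapy_hours: with other inputs at their observed values, symptom_score = -2*therapy_hours - 765. Solving for -767 gives therapy_hours = 1, within [1, 13].
Intervening on infusion_rate: symptom_score = -63*infusion_rate - 27. Reaching -767 requires infusion_rate = 740/63, not an integer.

set therapy_hours = 1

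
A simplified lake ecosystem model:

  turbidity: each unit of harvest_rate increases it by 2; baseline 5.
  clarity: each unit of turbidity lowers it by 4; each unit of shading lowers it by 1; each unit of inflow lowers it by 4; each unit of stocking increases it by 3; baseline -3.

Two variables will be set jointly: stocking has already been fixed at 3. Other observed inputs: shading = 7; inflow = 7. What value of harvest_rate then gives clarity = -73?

harvest_rate = 3

With stocking held at 3:
Substituting into the clarity equation gives clarity = -8*harvest_rate - 49.
Solve -8*harvest_rate - 49 = -73: harvest_rate = (-73 + 49) / -8 = 3.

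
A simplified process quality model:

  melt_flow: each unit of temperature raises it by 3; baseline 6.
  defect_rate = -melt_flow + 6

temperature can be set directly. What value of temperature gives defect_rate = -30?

Substituting into the defect_rate equation gives defect_rate = -3*temperature.
Solve -3*temperature = -30: temperature = -30 / -3 = 10.

temperature = 10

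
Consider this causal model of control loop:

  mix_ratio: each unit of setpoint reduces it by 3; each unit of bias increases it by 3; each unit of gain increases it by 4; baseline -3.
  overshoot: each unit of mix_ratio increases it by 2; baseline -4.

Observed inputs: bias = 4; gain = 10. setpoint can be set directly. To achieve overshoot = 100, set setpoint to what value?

setpoint = -1

Substituting into the mix_ratio equation gives mix_ratio = -3*setpoint + 49.
This gives overshoot = -6*setpoint + 94.
Solve -6*setpoint + 94 = 100: setpoint = (100 - 94) / -6 = -1.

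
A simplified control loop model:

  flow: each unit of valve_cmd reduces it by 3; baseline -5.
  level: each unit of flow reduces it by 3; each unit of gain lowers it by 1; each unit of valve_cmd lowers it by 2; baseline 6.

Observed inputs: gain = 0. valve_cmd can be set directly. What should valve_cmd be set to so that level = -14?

Substituting into the level equation gives level = 7*valve_cmd + 21.
Solve 7*valve_cmd + 21 = -14: valve_cmd = (-14 - 21) / 7 = -5.

valve_cmd = -5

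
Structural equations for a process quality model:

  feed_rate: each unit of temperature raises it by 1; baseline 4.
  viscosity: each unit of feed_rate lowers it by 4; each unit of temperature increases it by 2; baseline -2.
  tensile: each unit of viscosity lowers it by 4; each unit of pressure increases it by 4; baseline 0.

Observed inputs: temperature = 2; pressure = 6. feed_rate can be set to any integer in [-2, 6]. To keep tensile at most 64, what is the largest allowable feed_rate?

Intervening on feed_rate fixes its value directly, overriding its dependence on temperature.
Substituting into the viscosity equation gives viscosity = -4*feed_rate + 2.
Substituting into the tensile equation gives tensile = 16*feed_rate + 16.
Require 16*feed_rate + 16 ≤ 64, so feed_rate ≤ 3.
The largest integer in [-2, 6] satisfying this is 3.

feed_rate = 3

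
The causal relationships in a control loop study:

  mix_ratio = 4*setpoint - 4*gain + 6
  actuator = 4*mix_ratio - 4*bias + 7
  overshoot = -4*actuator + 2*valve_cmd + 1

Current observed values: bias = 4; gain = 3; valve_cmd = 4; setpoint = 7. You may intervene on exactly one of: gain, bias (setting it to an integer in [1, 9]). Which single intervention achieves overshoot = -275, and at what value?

Intervening on gain: overshoot = 64*gain - 499. Reaching -275 requires gain = 7/2, not an integer.
Intervening on bias: with other inputs at their observed values, overshoot = 16*bias - 371. Solving for -275 gives bias = 6, within [1, 9].

set bias = 6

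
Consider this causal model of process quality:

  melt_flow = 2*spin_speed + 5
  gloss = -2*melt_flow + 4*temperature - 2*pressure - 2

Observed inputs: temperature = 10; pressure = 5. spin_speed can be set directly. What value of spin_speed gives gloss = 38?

spin_speed = -5

Substituting into the gloss equation gives gloss = -4*spin_speed + 18.
Solve -4*spin_speed + 18 = 38: spin_speed = (38 - 18) / -4 = -5.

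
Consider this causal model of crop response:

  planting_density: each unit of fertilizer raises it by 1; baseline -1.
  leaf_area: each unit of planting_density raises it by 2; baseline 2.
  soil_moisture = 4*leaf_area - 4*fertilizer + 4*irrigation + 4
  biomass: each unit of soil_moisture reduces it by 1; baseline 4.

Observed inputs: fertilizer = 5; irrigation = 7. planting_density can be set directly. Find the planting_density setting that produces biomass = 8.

Intervening on planting_density fixes its value directly, overriding its dependence on fertilizer.
Substituting into the soil_moisture equation gives soil_moisture = 8*planting_density + 20.
Substituting into the biomass equation gives biomass = -8*planting_density - 16.
Solve -8*planting_density - 16 = 8: planting_density = (8 + 16) / -8 = -3.

planting_density = -3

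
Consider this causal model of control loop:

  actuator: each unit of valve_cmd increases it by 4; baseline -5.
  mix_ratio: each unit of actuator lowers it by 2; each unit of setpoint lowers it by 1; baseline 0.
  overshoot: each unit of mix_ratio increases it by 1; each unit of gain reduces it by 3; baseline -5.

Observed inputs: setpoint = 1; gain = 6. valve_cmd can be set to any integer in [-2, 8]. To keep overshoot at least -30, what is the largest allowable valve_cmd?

valve_cmd = 2

Substituting into the mix_ratio equation gives mix_ratio = -8*valve_cmd + 9.
This gives overshoot = -8*valve_cmd - 14.
Require -8*valve_cmd - 14 ≥ -30, so valve_cmd ≤ 2.
The largest integer in [-2, 8] satisfying this is 2.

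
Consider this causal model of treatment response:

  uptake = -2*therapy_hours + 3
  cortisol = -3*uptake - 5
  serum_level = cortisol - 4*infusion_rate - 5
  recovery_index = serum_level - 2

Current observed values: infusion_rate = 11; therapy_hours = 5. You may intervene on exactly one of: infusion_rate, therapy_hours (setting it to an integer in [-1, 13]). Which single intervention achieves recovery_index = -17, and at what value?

Intervening on infusion_rate: recovery_index = -4*infusion_rate + 9. Reaching -17 requires infusion_rate = 13/2, not an integer.
Intervening on therapy_hours: with other inputs at their observed values, recovery_index = 6*therapy_hours - 65. Solving for -17 gives therapy_hours = 8, within [-1, 13].

set therapy_hours = 8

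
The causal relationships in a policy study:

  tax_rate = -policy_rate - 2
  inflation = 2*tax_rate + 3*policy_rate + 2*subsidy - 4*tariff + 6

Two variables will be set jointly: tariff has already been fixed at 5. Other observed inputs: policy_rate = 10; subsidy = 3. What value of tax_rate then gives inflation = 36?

tax_rate = 7

With tariff held at 5:
Intervening on tax_rate fixes its value directly, overriding its dependence on policy_rate.
Substituting into the inflation equation gives inflation = 2*tax_rate + 22.
Solve 2*tax_rate + 22 = 36: tax_rate = (36 - 22) / 2 = 7.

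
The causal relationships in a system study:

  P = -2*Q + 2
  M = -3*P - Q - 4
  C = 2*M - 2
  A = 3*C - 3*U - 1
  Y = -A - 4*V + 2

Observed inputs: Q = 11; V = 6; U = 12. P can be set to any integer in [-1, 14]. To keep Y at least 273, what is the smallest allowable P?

Intervening on P fixes its value directly, overriding its dependence on Q.
Substituting into the M equation gives M = -3*P - 15.
Substituting into the C equation gives C = -6*P - 32.
Substituting into the A equation gives A = -18*P - 133.
Y becomes 18*P + 111.
Require 18*P + 111 ≥ 273, so P ≥ 9.
The smallest integer in [-1, 14] satisfying this is 9.

P = 9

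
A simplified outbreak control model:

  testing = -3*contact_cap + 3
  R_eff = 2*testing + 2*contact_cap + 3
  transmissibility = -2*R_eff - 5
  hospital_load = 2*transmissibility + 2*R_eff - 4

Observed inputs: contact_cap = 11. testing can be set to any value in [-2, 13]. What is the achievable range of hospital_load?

Intervening on testing fixes its value directly, overriding its dependence on contact_cap.
Substituting into the R_eff equation gives R_eff = 2*testing + 25.
Substituting into the transmissibility equation gives transmissibility = -4*testing - 55.
Substituting into the hospital_load equation gives hospital_load = -4*testing - 64.
Linear in testing, so extremes are at the endpoints: testing = -2 gives hospital_load = -56; testing = 13 gives hospital_load = -116.

-116 to -56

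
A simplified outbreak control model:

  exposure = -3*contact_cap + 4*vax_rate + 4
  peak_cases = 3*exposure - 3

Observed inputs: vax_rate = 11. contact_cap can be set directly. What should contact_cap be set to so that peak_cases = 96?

Substituting into the exposure equation gives exposure = -3*contact_cap + 48.
This gives peak_cases = -9*contact_cap + 141.
Solve -9*contact_cap + 141 = 96: contact_cap = (96 - 141) / -9 = 5.

contact_cap = 5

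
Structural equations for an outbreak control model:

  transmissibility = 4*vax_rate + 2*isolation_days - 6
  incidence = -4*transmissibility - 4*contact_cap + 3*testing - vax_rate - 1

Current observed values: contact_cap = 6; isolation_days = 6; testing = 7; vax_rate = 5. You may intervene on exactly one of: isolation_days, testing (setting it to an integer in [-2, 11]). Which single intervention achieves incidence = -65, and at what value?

set isolation_days = 0

Intervening on isolation_days: with other inputs at their observed values, incidence = -8*isolation_days - 65. Solving for -65 gives isolation_days = 0, within [-2, 11].
Intervening on testing: incidence = 3*testing - 134. Reaching -65 requires testing = 23, outside [-2, 11].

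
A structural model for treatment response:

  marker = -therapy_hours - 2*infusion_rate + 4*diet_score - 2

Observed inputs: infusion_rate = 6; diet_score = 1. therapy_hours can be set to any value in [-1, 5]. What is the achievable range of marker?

Substituting into the marker equation gives marker = -therapy_hours - 10.
Linear in therapy_hours, so extremes are at the endpoints: therapy_hours = -1 gives marker = -9; therapy_hours = 5 gives marker = -15.

-15 to -9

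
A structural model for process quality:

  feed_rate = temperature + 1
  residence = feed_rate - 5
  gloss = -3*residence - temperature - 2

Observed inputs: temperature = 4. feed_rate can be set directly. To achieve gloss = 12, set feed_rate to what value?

feed_rate = -1

Intervening on feed_rate fixes its value directly, overriding its dependence on temperature.
Substituting into the gloss equation gives gloss = -3*feed_rate + 9.
Solve -3*feed_rate + 9 = 12: feed_rate = (12 - 9) / -3 = -1.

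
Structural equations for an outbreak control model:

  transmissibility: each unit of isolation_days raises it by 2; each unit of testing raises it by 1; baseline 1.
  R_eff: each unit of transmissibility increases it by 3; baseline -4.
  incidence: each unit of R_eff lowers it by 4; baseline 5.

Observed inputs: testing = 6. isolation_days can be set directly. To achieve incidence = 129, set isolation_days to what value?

Substituting into the transmissibility equation gives transmissibility = 2*isolation_days + 7.
Substituting into the R_eff equation gives R_eff = 6*isolation_days + 17.
incidence becomes -24*isolation_days - 63.
Solve -24*isolation_days - 63 = 129: isolation_days = (129 + 63) / -24 = -8.

isolation_days = -8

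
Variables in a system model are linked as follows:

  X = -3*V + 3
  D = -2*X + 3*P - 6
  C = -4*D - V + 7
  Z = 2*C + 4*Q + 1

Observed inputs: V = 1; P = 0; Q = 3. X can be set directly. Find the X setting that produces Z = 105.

X = 2

Intervening on X fixes its value directly, overriding its dependence on V.
Substituting into the D equation gives D = -2*X - 6.
Substituting into the C equation gives C = 8*X + 30.
So Z = 16*X + 73.
Solve 16*X + 73 = 105: X = (105 - 73) / 16 = 2.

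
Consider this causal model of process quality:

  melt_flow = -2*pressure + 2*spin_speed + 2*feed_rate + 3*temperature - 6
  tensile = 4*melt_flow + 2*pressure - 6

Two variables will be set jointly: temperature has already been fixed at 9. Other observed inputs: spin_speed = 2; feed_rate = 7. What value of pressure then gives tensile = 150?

pressure = 0

With temperature held at 9:
Substituting into the melt_flow equation gives melt_flow = -2*pressure + 39.
Substituting into the tensile equation gives tensile = -6*pressure + 150.
Solve -6*pressure + 150 = 150: pressure = (150 - 150) / -6 = 0.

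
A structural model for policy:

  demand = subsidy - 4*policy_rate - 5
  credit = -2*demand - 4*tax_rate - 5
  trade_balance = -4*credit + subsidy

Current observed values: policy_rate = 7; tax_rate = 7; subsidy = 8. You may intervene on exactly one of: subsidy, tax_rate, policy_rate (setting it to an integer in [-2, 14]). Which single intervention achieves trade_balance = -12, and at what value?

Intervening on subsidy: trade_balance = 9*subsidy - 132. Reaching -12 requires subsidy = 40/3, not an integer.
Intervening on tax_rate: with other inputs at their observed values, trade_balance = 16*tax_rate - 172. Solving for -12 gives tax_rate = 10, within [-2, 14].
Intervening on policy_rate: trade_balance = -32*policy_rate + 164. Reaching -12 requires policy_rate = 11/2, not an integer.

set tax_rate = 10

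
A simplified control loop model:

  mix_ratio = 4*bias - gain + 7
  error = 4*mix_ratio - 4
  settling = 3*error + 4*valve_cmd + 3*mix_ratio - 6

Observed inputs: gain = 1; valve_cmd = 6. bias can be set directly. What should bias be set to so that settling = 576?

Substituting into the mix_ratio equation gives mix_ratio = 4*bias + 6.
Substituting into the error equation gives error = 16*bias + 20.
This gives settling = 60*bias + 96.
Solve 60*bias + 96 = 576: bias = (576 - 96) / 60 = 8.

bias = 8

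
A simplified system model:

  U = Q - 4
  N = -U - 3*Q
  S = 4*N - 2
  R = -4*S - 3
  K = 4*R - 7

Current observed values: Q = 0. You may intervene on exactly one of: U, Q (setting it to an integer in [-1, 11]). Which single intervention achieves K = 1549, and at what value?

set Q = 7

Intervening on U: K = 64*U + 13. Reaching 1549 requires U = 24, outside [-1, 11].
Intervening on Q: with other inputs at their observed values, K = 256*Q - 243. Solving for 1549 gives Q = 7, within [-1, 11].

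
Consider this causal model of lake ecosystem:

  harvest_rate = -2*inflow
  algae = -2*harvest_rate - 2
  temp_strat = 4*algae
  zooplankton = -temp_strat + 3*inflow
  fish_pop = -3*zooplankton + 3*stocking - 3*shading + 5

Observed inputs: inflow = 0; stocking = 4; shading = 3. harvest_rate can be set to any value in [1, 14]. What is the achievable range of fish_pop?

-352 to -40

Intervening on harvest_rate fixes its value directly, overriding its dependence on inflow.
Substituting into the temp_strat equation gives temp_strat = -8*harvest_rate - 8.
zooplankton becomes 8*harvest_rate + 8.
Substituting into the fish_pop equation gives fish_pop = -24*harvest_rate - 16.
Linear in harvest_rate, so extremes are at the endpoints: harvest_rate = 1 gives fish_pop = -40; harvest_rate = 14 gives fish_pop = -352.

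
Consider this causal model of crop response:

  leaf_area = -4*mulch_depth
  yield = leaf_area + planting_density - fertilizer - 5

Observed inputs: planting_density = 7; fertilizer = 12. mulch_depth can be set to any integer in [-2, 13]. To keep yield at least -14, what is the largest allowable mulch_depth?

Substituting into the yield equation gives yield = -4*mulch_depth - 10.
Require -4*mulch_depth - 10 ≥ -14, so mulch_depth ≤ 1.
The largest integer in [-2, 13] satisfying this is 1.

mulch_depth = 1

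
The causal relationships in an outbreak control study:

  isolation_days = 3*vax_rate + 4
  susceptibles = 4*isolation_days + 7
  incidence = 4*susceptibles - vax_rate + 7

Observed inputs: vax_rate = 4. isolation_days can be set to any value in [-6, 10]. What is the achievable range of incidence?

-65 to 191

Intervening on isolation_days fixes its value directly, overriding its dependence on vax_rate.
Substituting into the incidence equation gives incidence = 16*isolation_days + 31.
Linear in isolation_days, so extremes are at the endpoints: isolation_days = -6 gives incidence = -65; isolation_days = 10 gives incidence = 191.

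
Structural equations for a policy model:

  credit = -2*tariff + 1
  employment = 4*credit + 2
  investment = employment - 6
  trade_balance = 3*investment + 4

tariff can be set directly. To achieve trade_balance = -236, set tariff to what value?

tariff = 10

Substituting into the employment equation gives employment = -8*tariff + 6.
This gives investment = -8*tariff.
This gives trade_balance = -24*tariff + 4.
Solve -24*tariff + 4 = -236: tariff = (-236 - 4) / -24 = 10.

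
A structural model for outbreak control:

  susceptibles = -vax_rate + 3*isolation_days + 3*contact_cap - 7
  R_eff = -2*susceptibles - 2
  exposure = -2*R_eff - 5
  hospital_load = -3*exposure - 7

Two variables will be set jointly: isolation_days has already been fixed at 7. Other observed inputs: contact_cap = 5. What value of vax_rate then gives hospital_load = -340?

vax_rate = 1

With isolation_days held at 7:
Substituting into the susceptibles equation gives susceptibles = -vax_rate + 29.
R_eff becomes 2*vax_rate - 60.
Substituting into the exposure equation gives exposure = -4*vax_rate + 115.
Substituting into the hospital_load equation gives hospital_load = 12*vax_rate - 352.
Solve 12*vax_rate - 352 = -340: vax_rate = (-340 + 352) / 12 = 1.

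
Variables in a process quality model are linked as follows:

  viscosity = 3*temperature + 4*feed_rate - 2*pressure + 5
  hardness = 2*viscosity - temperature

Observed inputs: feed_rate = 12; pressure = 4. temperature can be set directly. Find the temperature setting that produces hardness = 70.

Substituting into the viscosity equation gives viscosity = 3*temperature + 45.
Substituting into the hardness equation gives hardness = 5*temperature + 90.
Solve 5*temperature + 90 = 70: temperature = (70 - 90) / 5 = -4.

temperature = -4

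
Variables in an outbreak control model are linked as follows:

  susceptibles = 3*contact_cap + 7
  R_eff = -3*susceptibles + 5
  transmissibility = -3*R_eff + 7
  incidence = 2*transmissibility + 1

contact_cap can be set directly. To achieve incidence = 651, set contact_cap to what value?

Substituting into the R_eff equation gives R_eff = -9*contact_cap - 16.
So transmissibility = 27*contact_cap + 55.
This gives incidence = 54*contact_cap + 111.
Solve 54*contact_cap + 111 = 651: contact_cap = (651 - 111) / 54 = 10.

contact_cap = 10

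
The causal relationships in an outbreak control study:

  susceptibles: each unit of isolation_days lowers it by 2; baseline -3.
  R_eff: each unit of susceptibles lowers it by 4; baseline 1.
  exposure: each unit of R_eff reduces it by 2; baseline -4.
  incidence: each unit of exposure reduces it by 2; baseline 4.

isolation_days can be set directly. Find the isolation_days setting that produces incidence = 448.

isolation_days = 12

Substituting into the R_eff equation gives R_eff = 8*isolation_days + 13.
Substituting into the exposure equation gives exposure = -16*isolation_days - 30.
This gives incidence = 32*isolation_days + 64.
Solve 32*isolation_days + 64 = 448: isolation_days = (448 - 64) / 32 = 12.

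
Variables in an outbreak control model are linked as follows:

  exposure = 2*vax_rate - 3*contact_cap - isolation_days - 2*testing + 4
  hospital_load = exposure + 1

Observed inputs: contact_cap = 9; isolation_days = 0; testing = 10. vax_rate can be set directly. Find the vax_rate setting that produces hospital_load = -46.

vax_rate = -2

Substituting into the exposure equation gives exposure = 2*vax_rate - 43.
This gives hospital_load = 2*vax_rate - 42.
Solve 2*vax_rate - 42 = -46: vax_rate = (-46 + 42) / 2 = -2.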